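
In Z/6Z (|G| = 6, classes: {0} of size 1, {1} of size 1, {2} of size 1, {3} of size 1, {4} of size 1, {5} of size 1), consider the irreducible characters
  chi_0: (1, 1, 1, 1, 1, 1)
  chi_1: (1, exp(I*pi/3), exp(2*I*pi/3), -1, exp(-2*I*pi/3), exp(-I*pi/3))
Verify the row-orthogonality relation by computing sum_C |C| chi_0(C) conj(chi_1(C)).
Sum = 0; so <chi_0, chi_1> = 0 (distinct irreducibles are orthogonal).

Solution. Compute term by term over conjugacy classes (|C| * chi_0(C) * conj(chi_1(C))):
  1*(1)*conj(1) + 1*(1)*conj(exp(I*pi/3)) + 1*(1)*conj(exp(2*I*pi/3)) + 1*(1)*conj(-1) + 1*(1)*conj(exp(-2*I*pi/3)) + 1*(1)*conj(exp(-I*pi/3))
  = (1) + (exp(-I*pi/3)) + (exp(-2*I*pi/3)) + (-1) + (exp(2*I*pi/3)) + (exp(I*pi/3))
  = 0.
(Exp terms are combined using exp(i*s)*conj(exp(i*t)) = exp(i*(s-t)), and sums of them are collapsed using the identity that for every m > 1 the m distinct m-th roots of unity sum to 0, e.g. 1 + exp(2*I*pi/3) + exp(-2*I*pi/3) = 0.)
Dividing by |G| = 6 gives 0/6 = 0, matching the row-orthogonality relation <chi_0, chi_1> = [chi_0 = chi_1].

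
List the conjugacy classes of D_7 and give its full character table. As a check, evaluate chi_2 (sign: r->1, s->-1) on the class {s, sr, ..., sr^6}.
Conjugacy classes: {e} of size 1, {r^1, r^6} of size 2, {r^2, r^5} of size 2, {r^3, r^4} of size 2, {s, sr, ..., sr^6} of size 7.
Character table:
  irrep \ class              {e} (size 1)  {r^1, r^6} (size 2)  {r^2, r^5} (size 2)  {r^3, r^4} (size 2)  {s, sr, ..., sr^6} (size 7)
  chi_1 (triv)               1             1                    1                    1                    1                          
  chi_2 (sign: r->1, s->-1)  1             1                    1                    1                    -1                         
  chi_3 (2d, j=1)            2             2*cos(2*pi/7)        -2*cos(3*pi/7)       -2*cos(pi/7)         0                          
  chi_4 (2d, j=2)            2             -2*cos(3*pi/7)       -2*cos(pi/7)         2*cos(2*pi/7)        0                          
  chi_5 (2d, j=3)            2             -2*cos(pi/7)         2*cos(2*pi/7)        -2*cos(3*pi/7)       0                          

Spot check: chi_2 (sign: r->1, s->-1) on {s, sr, ..., sr^6} = -1.

Explanation: D_7 has order 2*7 = 14 with 5 conjugacy classes, hence 5 irreducibles. Sum of squared dims 1 + 1 + 4 + 4 + 4 = 14 = |G|. Linear characters come from the abelianisation; the 2-dimensional irreps have character r^k -> 2*cos(2*pi*j*k/7), reflections -> 0.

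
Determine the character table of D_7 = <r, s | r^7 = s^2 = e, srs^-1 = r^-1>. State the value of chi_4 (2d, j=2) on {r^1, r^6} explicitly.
Conjugacy classes: {e} of size 1, {r^1, r^6} of size 2, {r^2, r^5} of size 2, {r^3, r^4} of size 2, {s, sr, ..., sr^6} of size 7.
Character table:
  irrep \ class              {e} (size 1)  {r^1, r^6} (size 2)  {r^2, r^5} (size 2)  {r^3, r^4} (size 2)  {s, sr, ..., sr^6} (size 7)
  chi_1 (triv)               1             1                    1                    1                    1                          
  chi_2 (sign: r->1, s->-1)  1             1                    1                    1                    -1                         
  chi_3 (2d, j=1)            2             2*cos(2*pi/7)        -2*cos(3*pi/7)       -2*cos(pi/7)         0                          
  chi_4 (2d, j=2)            2             -2*cos(3*pi/7)       -2*cos(pi/7)         2*cos(2*pi/7)        0                          
  chi_5 (2d, j=3)            2             -2*cos(pi/7)         2*cos(2*pi/7)        -2*cos(3*pi/7)       0                          

Spot check: chi_4 (2d, j=2) on {r^1, r^6} = -2*cos(3*pi/7).

Solution. D_7 has order 2*7 = 14 with 5 conjugacy classes, hence 5 irreducibles. Sum of squared dims 1 + 1 + 4 + 4 + 4 = 14 = |G|. Linear characters come from the abelianisation; the 2-dimensional irreps have character r^k -> 2*cos(2*pi*j*k/7), reflections -> 0.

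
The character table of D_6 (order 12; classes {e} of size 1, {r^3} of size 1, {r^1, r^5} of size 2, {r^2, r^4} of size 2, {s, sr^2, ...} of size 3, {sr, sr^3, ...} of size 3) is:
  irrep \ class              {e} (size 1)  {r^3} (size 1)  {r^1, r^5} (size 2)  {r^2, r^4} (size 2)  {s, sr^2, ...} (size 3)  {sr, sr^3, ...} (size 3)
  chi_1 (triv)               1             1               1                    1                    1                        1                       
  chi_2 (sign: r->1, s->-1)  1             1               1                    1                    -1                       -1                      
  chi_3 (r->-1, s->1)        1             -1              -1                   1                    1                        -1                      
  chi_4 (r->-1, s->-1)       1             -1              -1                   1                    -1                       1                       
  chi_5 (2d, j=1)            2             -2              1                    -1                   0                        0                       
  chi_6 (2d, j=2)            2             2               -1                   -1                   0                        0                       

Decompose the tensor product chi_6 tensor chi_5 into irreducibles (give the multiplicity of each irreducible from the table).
chi_6 tensor chi_5 = chi_3 + chi_4 + chi_5 (all other irreducibles have multiplicity 0).

Proof sketch: The character of a tensor product is the pointwise product (chi_6 * chi_5)(C) = chi_6(C) * chi_5(C):
  {e}: (2)*(2), {r^3}: (2)*(-2), {r^1, r^5}: (-1)*(1), {r^2, r^4}: (-1)*(-1), {s, sr^2, ...}: (0)*(0), {sr, sr^3, ...}: (0)*(0)
so (chi_6 * chi_5) takes values
  {e} -> 4, {r^3} -> -4, {r^1, r^5} -> -1, {r^2, r^4} -> 1, {s, sr^2, ...} -> 0, {sr, sr^3, ...} -> 0.
Now take the inner product of this character with each irreducible chi from the table, <chi_6*chi_5, chi> = (1/12) sum_C |C| (chi_6*chi_5)(C) conj(chi(C)):
  <chi_6*chi_5, chi_1> = (1/12)[1*(4)*conj(1) + 1*(-4)*conj(1) + 2*(-1)*conj(1) + 2*(1)*conj(1) + 3*(0)*conj(1) + 3*(0)*conj(1)]
      = (1/12)[(4) + (-4) + (-2) + (2) + (0) + (0)] = 0/12 = 0
  <chi_6*chi_5, chi_2> = (1/12)[1*(4)*conj(1) + 1*(-4)*conj(1) + 2*(-1)*conj(1) + 2*(1)*conj(1) + 3*(0)*conj(-1) + 3*(0)*conj(-1)]
      = (1/12)[(4) + (-4) + (-2) + (2) + (0) + (0)] = 0/12 = 0
  <chi_6*chi_5, chi_3> = (1/12)[1*(4)*conj(1) + 1*(-4)*conj(-1) + 2*(-1)*conj(-1) + 2*(1)*conj(1) + 3*(0)*conj(1) + 3*(0)*conj(-1)]
      = (1/12)[(4) + (4) + (2) + (2) + (0) + (0)] = 12/12 = 1
  <chi_6*chi_5, chi_4> = (1/12)[1*(4)*conj(1) + 1*(-4)*conj(-1) + 2*(-1)*conj(-1) + 2*(1)*conj(1) + 3*(0)*conj(-1) + 3*(0)*conj(1)]
      = (1/12)[(4) + (4) + (2) + (2) + (0) + (0)] = 12/12 = 1
  <chi_6*chi_5, chi_5> = (1/12)[1*(4)*conj(2) + 1*(-4)*conj(-2) + 2*(-1)*conj(1) + 2*(1)*conj(-1) + 3*(0)*conj(0) + 3*(0)*conj(0)]
      = (1/12)[(8) + (8) + (-2) + (-2) + (0) + (0)] = 12/12 = 1
  <chi_6*chi_5, chi_6> = (1/12)[1*(4)*conj(2) + 1*(-4)*conj(2) + 2*(-1)*conj(-1) + 2*(1)*conj(-1) + 3*(0)*conj(0) + 3*(0)*conj(0)]
      = (1/12)[(8) + (-8) + (2) + (-2) + (0) + (0)] = 0/12 = 0
Hence the multiplicities are chi_3: 1, chi_4: 1, chi_5: 1. Dimension check: dim(chi_6)*dim(chi_5) = 2*2 = 4 and sum (mult * dim) = 1*1 + 1*1 + 1*2 = 4.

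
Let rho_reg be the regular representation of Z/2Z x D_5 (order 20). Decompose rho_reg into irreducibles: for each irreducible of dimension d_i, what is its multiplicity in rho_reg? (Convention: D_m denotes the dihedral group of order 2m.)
Each irreducible V_i of dimension d_i appears with multiplicity d_i, i.e. rho_reg = (direct sum over all irreducibles V_i) d_i V_i. The irreducible dimensions for Z/2Z x D_5 are 1, 1, 1, 1, 2, 2, 2, 2: 4 irreducibles of dimension 1, each with multiplicity 1; 4 irreducibles of dimension 2, each with multiplicity 2. Total dimension 4*1*1 + 4*2*2 = 20 = |G|.

Proof sketch: General theorem: in the regular representation of a finite group G, each irreducible appears with multiplicity equal to its dimension. Check: dim(rho_reg) = sum d_i^2 = 1 + 1 + 1 + 1 + 4 + 4 + 4 + 4 = 20 = |G|.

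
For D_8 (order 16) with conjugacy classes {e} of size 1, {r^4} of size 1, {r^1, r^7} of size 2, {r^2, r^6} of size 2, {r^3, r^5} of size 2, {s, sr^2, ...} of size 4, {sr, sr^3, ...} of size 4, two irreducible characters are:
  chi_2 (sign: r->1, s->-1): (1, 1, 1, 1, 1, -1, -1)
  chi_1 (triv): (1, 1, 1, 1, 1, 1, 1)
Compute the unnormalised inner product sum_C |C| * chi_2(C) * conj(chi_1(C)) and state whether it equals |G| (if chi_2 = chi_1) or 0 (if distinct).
Sum = 0; so <chi_2, chi_1> = 0 (distinct irreducibles are orthogonal).

Reasoning: Compute term by term over conjugacy classes (|C| * chi_2(C) * conj(chi_1(C))):
  1*(1)*conj(1) + 1*(1)*conj(1) + 2*(1)*conj(1) + 2*(1)*conj(1) + 2*(1)*conj(1) + 4*(-1)*conj(1) + 4*(-1)*conj(1)
  = (1) + (1) + (2) + (2) + (2) + (-4) + (-4)
  = 0.
Dividing by |G| = 16 gives 0/16 = 0, matching the row-orthogonality relation <chi_2, chi_1> = [chi_2 = chi_1].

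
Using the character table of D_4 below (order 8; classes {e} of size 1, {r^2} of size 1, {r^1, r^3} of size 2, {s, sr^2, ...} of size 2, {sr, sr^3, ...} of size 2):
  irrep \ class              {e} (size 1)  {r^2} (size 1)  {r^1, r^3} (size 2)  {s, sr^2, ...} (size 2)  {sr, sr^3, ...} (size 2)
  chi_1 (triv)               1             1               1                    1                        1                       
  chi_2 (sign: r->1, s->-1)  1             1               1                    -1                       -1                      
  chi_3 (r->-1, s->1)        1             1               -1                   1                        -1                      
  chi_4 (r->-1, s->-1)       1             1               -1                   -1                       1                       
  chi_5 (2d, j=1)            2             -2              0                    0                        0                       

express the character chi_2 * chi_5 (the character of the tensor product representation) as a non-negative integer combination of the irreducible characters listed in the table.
chi_2 tensor chi_5 = chi_5 (all other irreducibles have multiplicity 0).

Explanation: The character of a tensor product is the pointwise product (chi_2 * chi_5)(C) = chi_2(C) * chi_5(C):
  {e}: (1)*(2), {r^2}: (1)*(-2), {r^1, r^3}: (1)*(0), {s, sr^2, ...}: (-1)*(0), {sr, sr^3, ...}: (-1)*(0)
so (chi_2 * chi_5) takes values
  {e} -> 2, {r^2} -> -2, {r^1, r^3} -> 0, {s, sr^2, ...} -> 0, {sr, sr^3, ...} -> 0.
Now take the inner product of this character with each irreducible chi from the table, <chi_2*chi_5, chi> = (1/8) sum_C |C| (chi_2*chi_5)(C) conj(chi(C)):
  <chi_2*chi_5, chi_1> = (1/8)[1*(2)*conj(1) + 1*(-2)*conj(1) + 2*(0)*conj(1) + 2*(0)*conj(1) + 2*(0)*conj(1)]
      = (1/8)[(2) + (-2) + (0) + (0) + (0)] = 0/8 = 0
  <chi_2*chi_5, chi_2> = (1/8)[1*(2)*conj(1) + 1*(-2)*conj(1) + 2*(0)*conj(1) + 2*(0)*conj(-1) + 2*(0)*conj(-1)]
      = (1/8)[(2) + (-2) + (0) + (0) + (0)] = 0/8 = 0
  <chi_2*chi_5, chi_3> = (1/8)[1*(2)*conj(1) + 1*(-2)*conj(1) + 2*(0)*conj(-1) + 2*(0)*conj(1) + 2*(0)*conj(-1)]
      = (1/8)[(2) + (-2) + (0) + (0) + (0)] = 0/8 = 0
  <chi_2*chi_5, chi_4> = (1/8)[1*(2)*conj(1) + 1*(-2)*conj(1) + 2*(0)*conj(-1) + 2*(0)*conj(-1) + 2*(0)*conj(1)]
      = (1/8)[(2) + (-2) + (0) + (0) + (0)] = 0/8 = 0
  <chi_2*chi_5, chi_5> = (1/8)[1*(2)*conj(2) + 1*(-2)*conj(-2) + 2*(0)*conj(0) + 2*(0)*conj(0) + 2*(0)*conj(0)]
      = (1/8)[(4) + (4) + (0) + (0) + (0)] = 8/8 = 1
Hence the multiplicities are chi_5: 1. Dimension check: dim(chi_2)*dim(chi_5) = 1*2 = 2 and sum (mult * dim) = 1*2 = 2.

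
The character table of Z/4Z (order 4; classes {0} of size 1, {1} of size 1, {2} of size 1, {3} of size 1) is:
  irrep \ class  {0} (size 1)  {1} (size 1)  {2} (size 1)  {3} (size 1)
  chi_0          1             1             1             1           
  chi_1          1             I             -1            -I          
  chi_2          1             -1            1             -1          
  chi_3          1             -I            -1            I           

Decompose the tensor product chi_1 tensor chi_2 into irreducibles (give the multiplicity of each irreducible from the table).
chi_1 tensor chi_2 = chi_3 (all other irreducibles have multiplicity 0).

Proof sketch: The character of a tensor product is the pointwise product (chi_1 * chi_2)(C) = chi_1(C) * chi_2(C):
  {0}: (1)*(1), {1}: (I)*(-1), {2}: (-1)*(1), {3}: (-I)*(-1)
so (chi_1 * chi_2) takes values
  {0} -> 1, {1} -> -I, {2} -> -1, {3} -> I.
Now take the inner product of this character with each irreducible chi from the table, <chi_1*chi_2, chi> = (1/4) sum_C |C| (chi_1*chi_2)(C) conj(chi(C)):
  <chi_1*chi_2, chi_0> = (1/4)[1*(1)*conj(1) + 1*(-I)*conj(1) + 1*(-1)*conj(1) + 1*(I)*conj(1)]
      = (1/4)[(1) + (-I) + (-1) + (I)] = 0/4 = 0
  <chi_1*chi_2, chi_1> = (1/4)[1*(1)*conj(1) + 1*(-I)*conj(I) + 1*(-1)*conj(-1) + 1*(I)*conj(-I)]
      = (1/4)[(1) + (-1) + (1) + (-1)] = 0/4 = 0
  <chi_1*chi_2, chi_2> = (1/4)[1*(1)*conj(1) + 1*(-I)*conj(-1) + 1*(-1)*conj(1) + 1*(I)*conj(-1)]
      = (1/4)[(1) + (I) + (-1) + (-I)] = 0/4 = 0
  <chi_1*chi_2, chi_3> = (1/4)[1*(1)*conj(1) + 1*(-I)*conj(-I) + 1*(-1)*conj(-1) + 1*(I)*conj(I)]
      = (1/4)[(1) + (1) + (1) + (1)] = 4/4 = 1
(Exp terms are combined using exp(i*s)*conj(exp(i*t)) = exp(i*(s-t)), and sums of them are collapsed using the identity that for every m > 1 the m distinct m-th roots of unity sum to 0, e.g. 1 + exp(2*I*pi/3) + exp(-2*I*pi/3) = 0.)
Hence the multiplicities are chi_3: 1. Dimension check: dim(chi_1)*dim(chi_2) = 1*1 = 1 and sum (mult * dim) = 1*1 = 1.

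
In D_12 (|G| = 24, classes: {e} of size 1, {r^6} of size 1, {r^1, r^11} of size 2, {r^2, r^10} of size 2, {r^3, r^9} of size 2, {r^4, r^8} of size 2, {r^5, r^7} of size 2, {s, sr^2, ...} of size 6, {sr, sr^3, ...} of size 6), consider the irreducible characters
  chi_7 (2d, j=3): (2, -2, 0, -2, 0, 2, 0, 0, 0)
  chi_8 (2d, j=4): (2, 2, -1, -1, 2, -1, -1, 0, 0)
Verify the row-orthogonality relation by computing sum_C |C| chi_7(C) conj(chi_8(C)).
Sum = 0; so <chi_7, chi_8> = 0 (distinct irreducibles are orthogonal).

Justification: Compute term by term over conjugacy classes (|C| * chi_7(C) * conj(chi_8(C))):
  1*(2)*conj(2) + 1*(-2)*conj(2) + 2*(0)*conj(-1) + 2*(-2)*conj(-1) + 2*(0)*conj(2) + 2*(2)*conj(-1) + 2*(0)*conj(-1) + 6*(0)*conj(0) + 6*(0)*conj(0)
  = (4) + (-4) + (0) + (4) + (0) + (-4) + (0) + (0) + (0)
  = 0.
Dividing by |G| = 24 gives 0/24 = 0, matching the row-orthogonality relation <chi_7, chi_8> = [chi_7 = chi_8].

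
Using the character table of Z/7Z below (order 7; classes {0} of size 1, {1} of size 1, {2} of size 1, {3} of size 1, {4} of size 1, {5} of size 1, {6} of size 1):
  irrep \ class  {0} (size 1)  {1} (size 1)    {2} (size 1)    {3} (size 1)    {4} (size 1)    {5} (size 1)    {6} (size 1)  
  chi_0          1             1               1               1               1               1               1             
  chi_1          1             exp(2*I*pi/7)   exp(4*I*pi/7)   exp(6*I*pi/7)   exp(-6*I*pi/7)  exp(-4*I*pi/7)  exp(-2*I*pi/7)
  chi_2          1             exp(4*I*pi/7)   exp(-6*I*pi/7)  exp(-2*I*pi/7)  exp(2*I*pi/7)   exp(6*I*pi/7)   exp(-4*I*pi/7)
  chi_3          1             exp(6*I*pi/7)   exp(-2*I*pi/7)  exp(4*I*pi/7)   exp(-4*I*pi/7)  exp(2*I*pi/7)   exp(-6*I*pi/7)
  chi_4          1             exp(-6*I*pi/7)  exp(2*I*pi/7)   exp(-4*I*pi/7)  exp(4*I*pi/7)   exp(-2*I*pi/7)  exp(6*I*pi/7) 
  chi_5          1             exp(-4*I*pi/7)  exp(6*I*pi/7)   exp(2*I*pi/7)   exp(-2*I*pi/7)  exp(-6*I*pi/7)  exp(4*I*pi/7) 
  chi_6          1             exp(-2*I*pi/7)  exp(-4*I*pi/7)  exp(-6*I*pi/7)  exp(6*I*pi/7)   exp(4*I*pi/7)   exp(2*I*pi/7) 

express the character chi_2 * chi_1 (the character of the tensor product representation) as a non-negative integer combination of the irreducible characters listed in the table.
chi_2 tensor chi_1 = chi_3 (all other irreducibles have multiplicity 0).

Justification: The character of a tensor product is the pointwise product (chi_2 * chi_1)(C) = chi_2(C) * chi_1(C):
  {0}: (1)*(1), {1}: (exp(4*I*pi/7))*(exp(2*I*pi/7)), {2}: (exp(-6*I*pi/7))*(exp(4*I*pi/7)), {3}: (exp(-2*I*pi/7))*(exp(6*I*pi/7)), {4}: (exp(2*I*pi/7))*(exp(-6*I*pi/7)), {5}: (exp(6*I*pi/7))*(exp(-4*I*pi/7)), {6}: (exp(-4*I*pi/7))*(exp(-2*I*pi/7))
so (chi_2 * chi_1) takes values
  {0} -> 1, {1} -> exp(6*I*pi/7), {2} -> exp(-2*I*pi/7), {3} -> exp(4*I*pi/7), {4} -> exp(-4*I*pi/7), {5} -> exp(2*I*pi/7), {6} -> exp(-6*I*pi/7).
Now take the inner product of this character with each irreducible chi from the table, <chi_2*chi_1, chi> = (1/7) sum_C |C| (chi_2*chi_1)(C) conj(chi(C)):
  <chi_2*chi_1, chi_0> = (1/7)[1*(1)*conj(1) + 1*(exp(6*I*pi/7))*conj(1) + 1*(exp(-2*I*pi/7))*conj(1) + 1*(exp(4*I*pi/7))*conj(1) + 1*(exp(-4*I*pi/7))*conj(1) + 1*(exp(2*I*pi/7))*conj(1) + 1*(exp(-6*I*pi/7))*conj(1)]
      = (1/7)[(1) + (exp(6*I*pi/7)) + (exp(-2*I*pi/7)) + (exp(4*I*pi/7)) + (exp(-4*I*pi/7)) + (exp(2*I*pi/7)) + (exp(-6*I*pi/7))] = 0/7 = 0
  <chi_2*chi_1, chi_1> = (1/7)[1*(1)*conj(1) + 1*(exp(6*I*pi/7))*conj(exp(2*I*pi/7)) + 1*(exp(-2*I*pi/7))*conj(exp(4*I*pi/7)) + 1*(exp(4*I*pi/7))*conj(exp(6*I*pi/7)) + 1*(exp(-4*I*pi/7))*conj(exp(-6*I*pi/7)) + 1*(exp(2*I*pi/7))*conj(exp(-4*I*pi/7)) + 1*(exp(-6*I*pi/7))*conj(exp(-2*I*pi/7))]
      = (1/7)[(1) + (exp(4*I*pi/7)) + (exp(-6*I*pi/7)) + (exp(-2*I*pi/7)) + (exp(2*I*pi/7)) + (exp(6*I*pi/7)) + (exp(-4*I*pi/7))] = 0/7 = 0
  <chi_2*chi_1, chi_2> = (1/7)[1*(1)*conj(1) + 1*(exp(6*I*pi/7))*conj(exp(4*I*pi/7)) + 1*(exp(-2*I*pi/7))*conj(exp(-6*I*pi/7)) + 1*(exp(4*I*pi/7))*conj(exp(-2*I*pi/7)) + 1*(exp(-4*I*pi/7))*conj(exp(2*I*pi/7)) + 1*(exp(2*I*pi/7))*conj(exp(6*I*pi/7)) + 1*(exp(-6*I*pi/7))*conj(exp(-4*I*pi/7))]
      = (1/7)[(1) + (exp(2*I*pi/7)) + (exp(4*I*pi/7)) + (exp(6*I*pi/7)) + (exp(-6*I*pi/7)) + (exp(-4*I*pi/7)) + (exp(-2*I*pi/7))] = 0/7 = 0
  <chi_2*chi_1, chi_3> = (1/7)[1*(1)*conj(1) + 1*(exp(6*I*pi/7))*conj(exp(6*I*pi/7)) + 1*(exp(-2*I*pi/7))*conj(exp(-2*I*pi/7)) + 1*(exp(4*I*pi/7))*conj(exp(4*I*pi/7)) + 1*(exp(-4*I*pi/7))*conj(exp(-4*I*pi/7)) + 1*(exp(2*I*pi/7))*conj(exp(2*I*pi/7)) + 1*(exp(-6*I*pi/7))*conj(exp(-6*I*pi/7))]
      = (1/7)[(1) + (1) + (1) + (1) + (1) + (1) + (1)] = 7/7 = 1
  <chi_2*chi_1, chi_4> = (1/7)[1*(1)*conj(1) + 1*(exp(6*I*pi/7))*conj(exp(-6*I*pi/7)) + 1*(exp(-2*I*pi/7))*conj(exp(2*I*pi/7)) + 1*(exp(4*I*pi/7))*conj(exp(-4*I*pi/7)) + 1*(exp(-4*I*pi/7))*conj(exp(4*I*pi/7)) + 1*(exp(2*I*pi/7))*conj(exp(-2*I*pi/7)) + 1*(exp(-6*I*pi/7))*conj(exp(6*I*pi/7))]
      = (1/7)[(1) + (exp(-2*I*pi/7)) + (exp(-4*I*pi/7)) + (exp(-6*I*pi/7)) + (exp(6*I*pi/7)) + (exp(4*I*pi/7)) + (exp(2*I*pi/7))] = 0/7 = 0
  <chi_2*chi_1, chi_5> = (1/7)[1*(1)*conj(1) + 1*(exp(6*I*pi/7))*conj(exp(-4*I*pi/7)) + 1*(exp(-2*I*pi/7))*conj(exp(6*I*pi/7)) + 1*(exp(4*I*pi/7))*conj(exp(2*I*pi/7)) + 1*(exp(-4*I*pi/7))*conj(exp(-2*I*pi/7)) + 1*(exp(2*I*pi/7))*conj(exp(-6*I*pi/7)) + 1*(exp(-6*I*pi/7))*conj(exp(4*I*pi/7))]
      = (1/7)[(1) + (exp(-4*I*pi/7)) + (exp(6*I*pi/7)) + (exp(2*I*pi/7)) + (exp(-2*I*pi/7)) + (exp(-6*I*pi/7)) + (exp(4*I*pi/7))] = 0/7 = 0
  <chi_2*chi_1, chi_6> = (1/7)[1*(1)*conj(1) + 1*(exp(6*I*pi/7))*conj(exp(-2*I*pi/7)) + 1*(exp(-2*I*pi/7))*conj(exp(-4*I*pi/7)) + 1*(exp(4*I*pi/7))*conj(exp(-6*I*pi/7)) + 1*(exp(-4*I*pi/7))*conj(exp(6*I*pi/7)) + 1*(exp(2*I*pi/7))*conj(exp(4*I*pi/7)) + 1*(exp(-6*I*pi/7))*conj(exp(2*I*pi/7))]
      = (1/7)[(1) + (exp(-6*I*pi/7)) + (exp(2*I*pi/7)) + (exp(-4*I*pi/7)) + (exp(4*I*pi/7)) + (exp(-2*I*pi/7)) + (exp(6*I*pi/7))] = 0/7 = 0
(Exp terms are combined using exp(i*s)*conj(exp(i*t)) = exp(i*(s-t)), and sums of them are collapsed using the identity that for every m > 1 the m distinct m-th roots of unity sum to 0, e.g. 1 + exp(2*I*pi/3) + exp(-2*I*pi/3) = 0.)
Hence the multiplicities are chi_3: 1. Dimension check: dim(chi_2)*dim(chi_1) = 1*1 = 1 and sum (mult * dim) = 1*1 = 1.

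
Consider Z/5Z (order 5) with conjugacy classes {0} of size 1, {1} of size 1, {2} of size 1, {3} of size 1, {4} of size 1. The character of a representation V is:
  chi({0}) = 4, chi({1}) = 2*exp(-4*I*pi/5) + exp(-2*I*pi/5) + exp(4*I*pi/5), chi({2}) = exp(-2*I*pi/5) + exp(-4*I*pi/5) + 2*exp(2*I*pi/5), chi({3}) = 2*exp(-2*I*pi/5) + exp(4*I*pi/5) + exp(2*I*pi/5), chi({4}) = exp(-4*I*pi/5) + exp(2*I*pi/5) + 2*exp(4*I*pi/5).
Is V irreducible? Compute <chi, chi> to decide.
Not irreducible (reducible): <chi, chi> = 6 > 1.

Justification: <chi, chi> = (1/|G|) sum_C |C| * |chi(C)|^2 = (1/5)[1*|4|^2 + 1*|2*exp(-4*I*pi/5) + exp(-2*I*pi/5) + exp(4*I*pi/5)|^2 + 1*|exp(-2*I*pi/5) + exp(-4*I*pi/5) + 2*exp(2*I*pi/5)|^2 + 1*|2*exp(-2*I*pi/5) + exp(4*I*pi/5) + exp(2*I*pi/5)|^2 + 1*|exp(-4*I*pi/5) + exp(2*I*pi/5) + 2*exp(4*I*pi/5)|^2]
  = (1/5)[(16) + (6 + 4*exp(-2*I*pi/5) + exp(-4*I*pi/5) + exp(4*I*pi/5) + 4*exp(2*I*pi/5)) + (6 + 4*exp(-4*I*pi/5) + exp(-2*I*pi/5) + exp(2*I*pi/5) + 4*exp(4*I*pi/5)) + (6 + 4*exp(-4*I*pi/5) + exp(-2*I*pi/5) + exp(2*I*pi/5) + 4*exp(4*I*pi/5)) + (6 + 4*exp(-2*I*pi/5) + exp(-4*I*pi/5) + exp(4*I*pi/5) + 4*exp(2*I*pi/5))] = 30/5 = 6.
(Exp terms are combined using exp(i*s)*conj(exp(i*t)) = exp(i*(s-t)), and sums of them are collapsed using the identity that for every m > 1 the m distinct m-th roots of unity sum to 0, e.g. 1 + exp(2*I*pi/3) + exp(-2*I*pi/3) = 0.)
A character is irreducible iff <chi, chi> = 1, so this representation is reducible.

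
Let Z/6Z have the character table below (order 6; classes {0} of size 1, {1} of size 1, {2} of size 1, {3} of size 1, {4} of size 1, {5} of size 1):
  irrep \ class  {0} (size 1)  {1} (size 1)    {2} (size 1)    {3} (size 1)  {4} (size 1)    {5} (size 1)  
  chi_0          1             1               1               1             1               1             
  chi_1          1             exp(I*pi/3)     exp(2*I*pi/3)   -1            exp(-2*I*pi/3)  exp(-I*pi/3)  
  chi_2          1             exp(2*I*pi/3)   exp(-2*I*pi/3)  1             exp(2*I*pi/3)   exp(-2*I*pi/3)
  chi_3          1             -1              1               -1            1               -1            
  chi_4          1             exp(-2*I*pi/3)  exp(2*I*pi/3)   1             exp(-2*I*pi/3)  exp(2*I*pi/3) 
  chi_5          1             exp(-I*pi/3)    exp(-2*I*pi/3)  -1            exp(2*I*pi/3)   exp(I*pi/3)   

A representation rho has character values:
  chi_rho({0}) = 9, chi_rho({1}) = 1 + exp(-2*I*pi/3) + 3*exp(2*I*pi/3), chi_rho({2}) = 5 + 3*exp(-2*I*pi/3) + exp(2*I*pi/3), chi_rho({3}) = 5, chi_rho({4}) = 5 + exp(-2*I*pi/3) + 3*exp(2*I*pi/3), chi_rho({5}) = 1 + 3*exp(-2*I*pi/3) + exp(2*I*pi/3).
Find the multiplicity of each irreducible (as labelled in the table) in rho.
Multiplicities: chi_0: 3, chi_1: 0, chi_2: 3, chi_3: 2, chi_4: 1, chi_5: 0.

Why: Use <chi_rho, chi> = (1/|G|) sum_C |C| * chi_rho(C) * conj(chi(C)) with |G| = 6 for each irreducible chi in the table:
  <chi_rho, chi_0> = (1/6)[1*(9)*conj(1) + 1*(1 + exp(-2*I*pi/3) + 3*exp(2*I*pi/3))*conj(1) + 1*(5 + 3*exp(-2*I*pi/3) + exp(2*I*pi/3))*conj(1) + 1*(5)*conj(1) + 1*(5 + exp(-2*I*pi/3) + 3*exp(2*I*pi/3))*conj(1) + 1*(1 + 3*exp(-2*I*pi/3) + exp(2*I*pi/3))*conj(1)]
      = (1/6)[(9) + (1 + exp(-2*I*pi/3) + 3*exp(2*I*pi/3)) + (5 + 3*exp(-2*I*pi/3) + exp(2*I*pi/3)) + (5) + (5 + exp(-2*I*pi/3) + 3*exp(2*I*pi/3)) + (1 + 3*exp(-2*I*pi/3) + exp(2*I*pi/3))] = 18/6 = 3
  <chi_rho, chi_1> = (1/6)[1*(9)*conj(1) + 1*(1 + exp(-2*I*pi/3) + 3*exp(2*I*pi/3))*conj(exp(I*pi/3)) + 1*(5 + 3*exp(-2*I*pi/3) + exp(2*I*pi/3))*conj(exp(2*I*pi/3)) + 1*(5)*conj(-1) + 1*(5 + exp(-2*I*pi/3) + 3*exp(2*I*pi/3))*conj(exp(-2*I*pi/3)) + 1*(1 + 3*exp(-2*I*pi/3) + exp(2*I*pi/3))*conj(exp(-I*pi/3))]
      = (1/6)[(9) + (-1 + exp(-I*pi/3) + 3*exp(I*pi/3)) + (1 + 5*exp(-2*I*pi/3) + 3*exp(2*I*pi/3)) + (-5) + (1 + 3*exp(-2*I*pi/3) + 5*exp(2*I*pi/3)) + (-1 + 3*exp(-I*pi/3) + exp(I*pi/3))] = 0/6 = 0
  <chi_rho, chi_2> = (1/6)[1*(9)*conj(1) + 1*(1 + exp(-2*I*pi/3) + 3*exp(2*I*pi/3))*conj(exp(2*I*pi/3)) + 1*(5 + 3*exp(-2*I*pi/3) + exp(2*I*pi/3))*conj(exp(-2*I*pi/3)) + 1*(5)*conj(1) + 1*(5 + exp(-2*I*pi/3) + 3*exp(2*I*pi/3))*conj(exp(2*I*pi/3)) + 1*(1 + 3*exp(-2*I*pi/3) + exp(2*I*pi/3))*conj(exp(-2*I*pi/3))]
      = (1/6)[(9) + (2) + (3 + exp(-2*I*pi/3) + 5*exp(2*I*pi/3)) + (5) + (3 + 5*exp(-2*I*pi/3) + exp(2*I*pi/3)) + (2)] = 18/6 = 3
  <chi_rho, chi_3> = (1/6)[1*(9)*conj(1) + 1*(1 + exp(-2*I*pi/3) + 3*exp(2*I*pi/3))*conj(-1) + 1*(5 + 3*exp(-2*I*pi/3) + exp(2*I*pi/3))*conj(1) + 1*(5)*conj(-1) + 1*(5 + exp(-2*I*pi/3) + 3*exp(2*I*pi/3))*conj(1) + 1*(1 + 3*exp(-2*I*pi/3) + exp(2*I*pi/3))*conj(-1)]
      = (1/6)[(9) + (-1 - 3*exp(2*I*pi/3) - exp(-2*I*pi/3)) + (5 + 3*exp(-2*I*pi/3) + exp(2*I*pi/3)) + (-5) + (5 + exp(-2*I*pi/3) + 3*exp(2*I*pi/3)) + (-1 - exp(2*I*pi/3) - 3*exp(-2*I*pi/3))] = 12/6 = 2
  <chi_rho, chi_4> = (1/6)[1*(9)*conj(1) + 1*(1 + exp(-2*I*pi/3) + 3*exp(2*I*pi/3))*conj(exp(-2*I*pi/3)) + 1*(5 + 3*exp(-2*I*pi/3) + exp(2*I*pi/3))*conj(exp(2*I*pi/3)) + 1*(5)*conj(1) + 1*(5 + exp(-2*I*pi/3) + 3*exp(2*I*pi/3))*conj(exp(-2*I*pi/3)) + 1*(1 + 3*exp(-2*I*pi/3) + exp(2*I*pi/3))*conj(exp(2*I*pi/3))]
      = (1/6)[(9) + (1 + 3*exp(-2*I*pi/3) + exp(2*I*pi/3)) + (1 + 5*exp(-2*I*pi/3) + 3*exp(2*I*pi/3)) + (5) + (1 + 3*exp(-2*I*pi/3) + 5*exp(2*I*pi/3)) + (1 + exp(-2*I*pi/3) + 3*exp(2*I*pi/3))] = 6/6 = 1
  <chi_rho, chi_5> = (1/6)[1*(9)*conj(1) + 1*(1 + exp(-2*I*pi/3) + 3*exp(2*I*pi/3))*conj(exp(-I*pi/3)) + 1*(5 + 3*exp(-2*I*pi/3) + exp(2*I*pi/3))*conj(exp(-2*I*pi/3)) + 1*(5)*conj(-1) + 1*(5 + exp(-2*I*pi/3) + 3*exp(2*I*pi/3))*conj(exp(2*I*pi/3)) + 1*(1 + 3*exp(-2*I*pi/3) + exp(2*I*pi/3))*conj(exp(I*pi/3))]
      = (1/6)[(9) + (-2) + (3 + exp(-2*I*pi/3) + 5*exp(2*I*pi/3)) + (-5) + (3 + 5*exp(-2*I*pi/3) + exp(2*I*pi/3)) + (-2)] = 0/6 = 0
(Exp terms are combined using exp(i*s)*conj(exp(i*t)) = exp(i*(s-t)), and sums of them are collapsed using the identity that for every m > 1 the m distinct m-th roots of unity sum to 0, e.g. 1 + exp(2*I*pi/3) + exp(-2*I*pi/3) = 0.)
Dimension check: dim(rho) = sum (mult * dim) = 3*1 + 0*1 + 3*1 + 2*1 + 1*1 + 0*1 = 9 = chi_rho(e) = 9.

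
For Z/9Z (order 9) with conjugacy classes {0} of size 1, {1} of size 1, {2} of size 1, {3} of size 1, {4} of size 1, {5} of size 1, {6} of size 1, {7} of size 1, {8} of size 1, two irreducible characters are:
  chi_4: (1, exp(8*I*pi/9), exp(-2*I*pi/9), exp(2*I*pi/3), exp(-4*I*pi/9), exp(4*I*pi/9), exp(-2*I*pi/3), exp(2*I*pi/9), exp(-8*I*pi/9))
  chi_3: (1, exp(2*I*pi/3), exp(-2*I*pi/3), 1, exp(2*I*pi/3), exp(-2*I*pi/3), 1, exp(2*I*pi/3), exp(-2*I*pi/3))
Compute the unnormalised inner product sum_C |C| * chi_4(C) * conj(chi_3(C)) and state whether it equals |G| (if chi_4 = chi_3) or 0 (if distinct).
Sum = 0; so <chi_4, chi_3> = 0 (distinct irreducibles are orthogonal).

Working: Compute term by term over conjugacy classes (|C| * chi_4(C) * conj(chi_3(C))):
  1*(1)*conj(1) + 1*(exp(8*I*pi/9))*conj(exp(2*I*pi/3)) + 1*(exp(-2*I*pi/9))*conj(exp(-2*I*pi/3)) + 1*(exp(2*I*pi/3))*conj(1) + 1*(exp(-4*I*pi/9))*conj(exp(2*I*pi/3)) + 1*(exp(4*I*pi/9))*conj(exp(-2*I*pi/3)) + 1*(exp(-2*I*pi/3))*conj(1) + 1*(exp(2*I*pi/9))*conj(exp(2*I*pi/3)) + 1*(exp(-8*I*pi/9))*conj(exp(-2*I*pi/3))
  = (1) + (exp(2*I*pi/9)) + (exp(4*I*pi/9)) + (exp(2*I*pi/3)) + (exp(8*I*pi/9)) + (exp(-8*I*pi/9)) + (exp(-2*I*pi/3)) + (exp(-4*I*pi/9)) + (exp(-2*I*pi/9))
  = 0.
(Exp terms are combined using exp(i*s)*conj(exp(i*t)) = exp(i*(s-t)), and sums of them are collapsed using the identity that for every m > 1 the m distinct m-th roots of unity sum to 0, e.g. 1 + exp(2*I*pi/3) + exp(-2*I*pi/3) = 0.)
Dividing by |G| = 9 gives 0/9 = 0, matching the row-orthogonality relation <chi_4, chi_3> = [chi_4 = chi_3].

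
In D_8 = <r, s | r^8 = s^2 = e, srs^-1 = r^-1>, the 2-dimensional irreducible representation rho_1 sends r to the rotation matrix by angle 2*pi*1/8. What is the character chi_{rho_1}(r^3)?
chi_{rho_1}(r^3) = 2*cos(2*pi*1*3/8) = -sqrt(2)

Explanation: rho_1(r^3) is rotation by angle 2*pi*1*3/8, whose trace is 2*cos(2*pi*1*3/8) = -sqrt(2).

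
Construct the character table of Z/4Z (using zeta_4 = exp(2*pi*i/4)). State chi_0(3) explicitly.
Character table of Z/4Z (irreps indexed chi_0,...,chi_3 with chi_k(m) = zeta_4^(k*m), zeta_4 = exp(2*pi*i/4)):
  irrep \ class  {0} (size 1)  {1} (size 1)  {2} (size 1)  {3} (size 1)
  chi_0          1             1             1             1           
  chi_1          1             I             -1            -I          
  chi_2          1             -1            1             -1          
  chi_3          1             -I            -1            I           

Spot check: chi_0(3) = zeta_4^(0*3) = zeta_4^0 = 1.

Why: Z/4Z is abelian, so all 4 irreducible complex representations are 1-dimensional. They are given by chi_k(m) = zeta_4^(k*m) for k = 0,...,3. Row orthogonality: sum_m chi_k(m) conj(chi_l(m)) = 4 * [k = l].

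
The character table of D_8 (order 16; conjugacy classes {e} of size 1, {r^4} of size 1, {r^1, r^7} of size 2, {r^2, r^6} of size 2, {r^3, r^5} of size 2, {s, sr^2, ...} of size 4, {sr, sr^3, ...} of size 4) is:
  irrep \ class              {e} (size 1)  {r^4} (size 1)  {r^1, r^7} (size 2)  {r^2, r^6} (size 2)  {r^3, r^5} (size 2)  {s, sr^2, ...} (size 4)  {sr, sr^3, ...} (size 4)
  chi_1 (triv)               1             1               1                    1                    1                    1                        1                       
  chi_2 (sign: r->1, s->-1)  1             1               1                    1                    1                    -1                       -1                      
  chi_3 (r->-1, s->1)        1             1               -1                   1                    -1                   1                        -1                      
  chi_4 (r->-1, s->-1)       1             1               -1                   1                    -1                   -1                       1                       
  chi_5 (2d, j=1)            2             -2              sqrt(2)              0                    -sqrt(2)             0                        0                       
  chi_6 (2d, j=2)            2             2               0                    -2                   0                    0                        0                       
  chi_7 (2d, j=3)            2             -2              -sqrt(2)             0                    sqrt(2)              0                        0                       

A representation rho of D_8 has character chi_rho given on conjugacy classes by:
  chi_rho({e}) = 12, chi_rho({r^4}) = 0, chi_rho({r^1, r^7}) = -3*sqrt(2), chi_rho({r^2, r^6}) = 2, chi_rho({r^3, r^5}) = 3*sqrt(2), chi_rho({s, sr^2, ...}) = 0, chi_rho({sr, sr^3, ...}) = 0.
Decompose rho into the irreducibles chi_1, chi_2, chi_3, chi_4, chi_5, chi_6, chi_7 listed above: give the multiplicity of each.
Multiplicities: chi_1: 1, chi_2: 1, chi_3: 1, chi_4: 1, chi_5: 0, chi_6: 1, chi_7: 3.

Explanation: Use <chi_rho, chi> = (1/|G|) sum_C |C| * chi_rho(C) * conj(chi(C)) with |G| = 16 for each irreducible chi in the table:
  <chi_rho, chi_1> = (1/16)[1*(12)*conj(1) + 1*(0)*conj(1) + 2*(-3*sqrt(2))*conj(1) + 2*(2)*conj(1) + 2*(3*sqrt(2))*conj(1) + 4*(0)*conj(1) + 4*(0)*conj(1)]
      = (1/16)[(12) + (0) + (-6*sqrt(2)) + (4) + (6*sqrt(2)) + (0) + (0)] = 16/16 = 1
  <chi_rho, chi_2> = (1/16)[1*(12)*conj(1) + 1*(0)*conj(1) + 2*(-3*sqrt(2))*conj(1) + 2*(2)*conj(1) + 2*(3*sqrt(2))*conj(1) + 4*(0)*conj(-1) + 4*(0)*conj(-1)]
      = (1/16)[(12) + (0) + (-6*sqrt(2)) + (4) + (6*sqrt(2)) + (0) + (0)] = 16/16 = 1
  <chi_rho, chi_3> = (1/16)[1*(12)*conj(1) + 1*(0)*conj(1) + 2*(-3*sqrt(2))*conj(-1) + 2*(2)*conj(1) + 2*(3*sqrt(2))*conj(-1) + 4*(0)*conj(1) + 4*(0)*conj(-1)]
      = (1/16)[(12) + (0) + (6*sqrt(2)) + (4) + (-6*sqrt(2)) + (0) + (0)] = 16/16 = 1
  <chi_rho, chi_4> = (1/16)[1*(12)*conj(1) + 1*(0)*conj(1) + 2*(-3*sqrt(2))*conj(-1) + 2*(2)*conj(1) + 2*(3*sqrt(2))*conj(-1) + 4*(0)*conj(-1) + 4*(0)*conj(1)]
      = (1/16)[(12) + (0) + (6*sqrt(2)) + (4) + (-6*sqrt(2)) + (0) + (0)] = 16/16 = 1
  <chi_rho, chi_5> = (1/16)[1*(12)*conj(2) + 1*(0)*conj(-2) + 2*(-3*sqrt(2))*conj(sqrt(2)) + 2*(2)*conj(0) + 2*(3*sqrt(2))*conj(-sqrt(2)) + 4*(0)*conj(0) + 4*(0)*conj(0)]
      = (1/16)[(24) + (0) + (-12) + (0) + (-12) + (0) + (0)] = 0/16 = 0
  <chi_rho, chi_6> = (1/16)[1*(12)*conj(2) + 1*(0)*conj(2) + 2*(-3*sqrt(2))*conj(0) + 2*(2)*conj(-2) + 2*(3*sqrt(2))*conj(0) + 4*(0)*conj(0) + 4*(0)*conj(0)]
      = (1/16)[(24) + (0) + (0) + (-8) + (0) + (0) + (0)] = 16/16 = 1
  <chi_rho, chi_7> = (1/16)[1*(12)*conj(2) + 1*(0)*conj(-2) + 2*(-3*sqrt(2))*conj(-sqrt(2)) + 2*(2)*conj(0) + 2*(3*sqrt(2))*conj(sqrt(2)) + 4*(0)*conj(0) + 4*(0)*conj(0)]
      = (1/16)[(24) + (0) + (12) + (0) + (12) + (0) + (0)] = 48/16 = 3
Dimension check: dim(rho) = sum (mult * dim) = 1*1 + 1*1 + 1*1 + 1*1 + 0*2 + 1*2 + 3*2 = 12 = chi_rho(e) = 12.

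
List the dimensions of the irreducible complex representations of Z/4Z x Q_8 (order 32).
Dimensions: 1, 1, 1, 1, 1, 1, 1, 1, 1, 1, 1, 1, 1, 1, 1, 1, 2, 2, 2, 2

Reasoning: There are 20 irreducibles (= number of conjugacy classes). Their dimensions d_i satisfy sum d_i^2 = |G| = 32: 1 + 1 + 1 + 1 + 1 + 1 + 1 + 1 + 1 + 1 + 1 + 1 + 1 + 1 + 1 + 1 + 4 + 4 + 4 + 4 = 32. (For the product with Z/4Z: each of the 4 1-dim characters of Z/4Z tensors with each irrep of Q_8, giving 4 copies of each Q_8-dimension.)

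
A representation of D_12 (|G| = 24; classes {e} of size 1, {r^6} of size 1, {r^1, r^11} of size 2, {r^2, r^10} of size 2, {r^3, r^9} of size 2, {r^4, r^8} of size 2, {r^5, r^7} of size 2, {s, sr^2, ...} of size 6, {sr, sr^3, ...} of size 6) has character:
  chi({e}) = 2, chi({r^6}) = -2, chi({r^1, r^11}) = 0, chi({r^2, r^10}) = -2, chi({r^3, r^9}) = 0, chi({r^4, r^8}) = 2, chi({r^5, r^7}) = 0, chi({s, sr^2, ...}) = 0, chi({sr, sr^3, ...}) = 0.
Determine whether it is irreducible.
Irreducible: <chi, chi> = 1.

Derivation: <chi, chi> = (1/|G|) sum_C |C| * |chi(C)|^2 = (1/24)[1*|2|^2 + 1*|-2|^2 + 2*|0|^2 + 2*|-2|^2 + 2*|0|^2 + 2*|2|^2 + 2*|0|^2 + 6*|0|^2 + 6*|0|^2]
  = (1/24)[(4) + (4) + (0) + (8) + (0) + (8) + (0) + (0) + (0)] = 24/24 = 1.
A character is irreducible iff <chi, chi> = 1, so this representation is irreducible.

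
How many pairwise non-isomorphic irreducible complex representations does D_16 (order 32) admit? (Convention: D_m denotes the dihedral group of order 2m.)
11

Why: The number of irreducible complex representations of a finite group equals its number of conjugacy classes. D_16 has 11 conjugacy classes (n/2 + 3 for n even), so D_16 (order 32) has exactly 11 irreducible complex representations.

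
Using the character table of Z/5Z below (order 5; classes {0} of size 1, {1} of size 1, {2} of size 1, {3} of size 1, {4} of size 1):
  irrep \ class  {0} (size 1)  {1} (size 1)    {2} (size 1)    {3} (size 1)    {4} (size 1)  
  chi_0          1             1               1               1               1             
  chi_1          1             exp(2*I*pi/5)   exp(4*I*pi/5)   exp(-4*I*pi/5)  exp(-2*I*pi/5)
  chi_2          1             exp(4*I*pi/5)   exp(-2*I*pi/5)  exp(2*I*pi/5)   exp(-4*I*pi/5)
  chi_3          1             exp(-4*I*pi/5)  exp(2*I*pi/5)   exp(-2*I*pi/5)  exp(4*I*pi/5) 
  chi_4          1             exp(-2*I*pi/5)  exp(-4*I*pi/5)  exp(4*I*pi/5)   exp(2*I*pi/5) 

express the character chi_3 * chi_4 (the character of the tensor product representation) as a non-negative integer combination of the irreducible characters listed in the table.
chi_3 tensor chi_4 = chi_2 (all other irreducibles have multiplicity 0).

Why: The character of a tensor product is the pointwise product (chi_3 * chi_4)(C) = chi_3(C) * chi_4(C):
  {0}: (1)*(1), {1}: (exp(-4*I*pi/5))*(exp(-2*I*pi/5)), {2}: (exp(2*I*pi/5))*(exp(-4*I*pi/5)), {3}: (exp(-2*I*pi/5))*(exp(4*I*pi/5)), {4}: (exp(4*I*pi/5))*(exp(2*I*pi/5))
so (chi_3 * chi_4) takes values
  {0} -> 1, {1} -> exp(4*I*pi/5), {2} -> exp(-2*I*pi/5), {3} -> exp(2*I*pi/5), {4} -> exp(-4*I*pi/5).
Now take the inner product of this character with each irreducible chi from the table, <chi_3*chi_4, chi> = (1/5) sum_C |C| (chi_3*chi_4)(C) conj(chi(C)):
  <chi_3*chi_4, chi_0> = (1/5)[1*(1)*conj(1) + 1*(exp(4*I*pi/5))*conj(1) + 1*(exp(-2*I*pi/5))*conj(1) + 1*(exp(2*I*pi/5))*conj(1) + 1*(exp(-4*I*pi/5))*conj(1)]
      = (1/5)[(1) + (exp(4*I*pi/5)) + (exp(-2*I*pi/5)) + (exp(2*I*pi/5)) + (exp(-4*I*pi/5))] = 0/5 = 0
  <chi_3*chi_4, chi_1> = (1/5)[1*(1)*conj(1) + 1*(exp(4*I*pi/5))*conj(exp(2*I*pi/5)) + 1*(exp(-2*I*pi/5))*conj(exp(4*I*pi/5)) + 1*(exp(2*I*pi/5))*conj(exp(-4*I*pi/5)) + 1*(exp(-4*I*pi/5))*conj(exp(-2*I*pi/5))]
      = (1/5)[(1) + (exp(2*I*pi/5)) + (exp(4*I*pi/5)) + (exp(-4*I*pi/5)) + (exp(-2*I*pi/5))] = 0/5 = 0
  <chi_3*chi_4, chi_2> = (1/5)[1*(1)*conj(1) + 1*(exp(4*I*pi/5))*conj(exp(4*I*pi/5)) + 1*(exp(-2*I*pi/5))*conj(exp(-2*I*pi/5)) + 1*(exp(2*I*pi/5))*conj(exp(2*I*pi/5)) + 1*(exp(-4*I*pi/5))*conj(exp(-4*I*pi/5))]
      = (1/5)[(1) + (1) + (1) + (1) + (1)] = 5/5 = 1
  <chi_3*chi_4, chi_3> = (1/5)[1*(1)*conj(1) + 1*(exp(4*I*pi/5))*conj(exp(-4*I*pi/5)) + 1*(exp(-2*I*pi/5))*conj(exp(2*I*pi/5)) + 1*(exp(2*I*pi/5))*conj(exp(-2*I*pi/5)) + 1*(exp(-4*I*pi/5))*conj(exp(4*I*pi/5))]
      = (1/5)[(1) + (exp(-2*I*pi/5)) + (exp(-4*I*pi/5)) + (exp(4*I*pi/5)) + (exp(2*I*pi/5))] = 0/5 = 0
  <chi_3*chi_4, chi_4> = (1/5)[1*(1)*conj(1) + 1*(exp(4*I*pi/5))*conj(exp(-2*I*pi/5)) + 1*(exp(-2*I*pi/5))*conj(exp(-4*I*pi/5)) + 1*(exp(2*I*pi/5))*conj(exp(4*I*pi/5)) + 1*(exp(-4*I*pi/5))*conj(exp(2*I*pi/5))]
      = (1/5)[(1) + (exp(-4*I*pi/5)) + (exp(2*I*pi/5)) + (exp(-2*I*pi/5)) + (exp(4*I*pi/5))] = 0/5 = 0
(Exp terms are combined using exp(i*s)*conj(exp(i*t)) = exp(i*(s-t)), and sums of them are collapsed using the identity that for every m > 1 the m distinct m-th roots of unity sum to 0, e.g. 1 + exp(2*I*pi/3) + exp(-2*I*pi/3) = 0.)
Hence the multiplicities are chi_2: 1. Dimension check: dim(chi_3)*dim(chi_4) = 1*1 = 1 and sum (mult * dim) = 1*1 = 1.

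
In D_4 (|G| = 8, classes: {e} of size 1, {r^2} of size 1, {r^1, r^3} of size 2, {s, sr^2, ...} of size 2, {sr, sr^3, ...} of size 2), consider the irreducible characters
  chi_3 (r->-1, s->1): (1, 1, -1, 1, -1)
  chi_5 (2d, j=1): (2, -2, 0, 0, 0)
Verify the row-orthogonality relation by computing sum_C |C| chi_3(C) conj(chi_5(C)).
Sum = 0; so <chi_3, chi_5> = 0 (distinct irreducibles are orthogonal).

Working: Compute term by term over conjugacy classes (|C| * chi_3(C) * conj(chi_5(C))):
  1*(1)*conj(2) + 1*(1)*conj(-2) + 2*(-1)*conj(0) + 2*(1)*conj(0) + 2*(-1)*conj(0)
  = (2) + (-2) + (0) + (0) + (0)
  = 0.
Dividing by |G| = 8 gives 0/8 = 0, matching the row-orthogonality relation <chi_3, chi_5> = [chi_3 = chi_5].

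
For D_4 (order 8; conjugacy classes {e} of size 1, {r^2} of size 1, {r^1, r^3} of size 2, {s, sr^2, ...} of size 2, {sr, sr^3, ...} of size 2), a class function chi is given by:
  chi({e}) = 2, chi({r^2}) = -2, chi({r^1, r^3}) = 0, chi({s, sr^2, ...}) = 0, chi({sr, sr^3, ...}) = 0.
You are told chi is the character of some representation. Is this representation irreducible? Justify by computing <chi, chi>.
Irreducible: <chi, chi> = 1.

Why: <chi, chi> = (1/|G|) sum_C |C| * |chi(C)|^2 = (1/8)[1*|2|^2 + 1*|-2|^2 + 2*|0|^2 + 2*|0|^2 + 2*|0|^2]
  = (1/8)[(4) + (4) + (0) + (0) + (0)] = 8/8 = 1.
A character is irreducible iff <chi, chi> = 1, so this representation is irreducible.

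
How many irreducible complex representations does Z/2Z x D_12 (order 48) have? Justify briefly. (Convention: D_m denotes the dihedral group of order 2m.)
18

Proof sketch: The number of irreducible complex representations of a finite group equals its number of conjugacy classes. For a direct product, #classes(G x H) = #classes(G) * #classes(H). Z/2Z has 2 classes (abelian), D_12 has 9 classes, so 2 * 9 = 18, so Z/2Z x D_12 (order 48) has exactly 18 irreducible complex representations.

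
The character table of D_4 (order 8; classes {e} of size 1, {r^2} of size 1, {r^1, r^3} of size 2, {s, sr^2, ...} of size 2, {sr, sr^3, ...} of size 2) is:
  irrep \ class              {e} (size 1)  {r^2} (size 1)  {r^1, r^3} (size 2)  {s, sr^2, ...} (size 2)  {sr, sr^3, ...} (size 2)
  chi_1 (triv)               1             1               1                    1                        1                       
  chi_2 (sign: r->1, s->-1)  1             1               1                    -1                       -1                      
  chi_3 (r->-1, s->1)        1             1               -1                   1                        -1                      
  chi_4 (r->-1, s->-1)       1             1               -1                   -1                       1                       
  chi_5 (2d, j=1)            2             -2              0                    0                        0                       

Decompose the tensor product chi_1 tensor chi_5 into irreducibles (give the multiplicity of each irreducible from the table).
chi_1 tensor chi_5 = chi_5 (all other irreducibles have multiplicity 0).

Justification: The character of a tensor product is the pointwise product (chi_1 * chi_5)(C) = chi_1(C) * chi_5(C):
  {e}: (1)*(2), {r^2}: (1)*(-2), {r^1, r^3}: (1)*(0), {s, sr^2, ...}: (1)*(0), {sr, sr^3, ...}: (1)*(0)
so (chi_1 * chi_5) takes values
  {e} -> 2, {r^2} -> -2, {r^1, r^3} -> 0, {s, sr^2, ...} -> 0, {sr, sr^3, ...} -> 0.
Now take the inner product of this character with each irreducible chi from the table, <chi_1*chi_5, chi> = (1/8) sum_C |C| (chi_1*chi_5)(C) conj(chi(C)):
  <chi_1*chi_5, chi_1> = (1/8)[1*(2)*conj(1) + 1*(-2)*conj(1) + 2*(0)*conj(1) + 2*(0)*conj(1) + 2*(0)*conj(1)]
      = (1/8)[(2) + (-2) + (0) + (0) + (0)] = 0/8 = 0
  <chi_1*chi_5, chi_2> = (1/8)[1*(2)*conj(1) + 1*(-2)*conj(1) + 2*(0)*conj(1) + 2*(0)*conj(-1) + 2*(0)*conj(-1)]
      = (1/8)[(2) + (-2) + (0) + (0) + (0)] = 0/8 = 0
  <chi_1*chi_5, chi_3> = (1/8)[1*(2)*conj(1) + 1*(-2)*conj(1) + 2*(0)*conj(-1) + 2*(0)*conj(1) + 2*(0)*conj(-1)]
      = (1/8)[(2) + (-2) + (0) + (0) + (0)] = 0/8 = 0
  <chi_1*chi_5, chi_4> = (1/8)[1*(2)*conj(1) + 1*(-2)*conj(1) + 2*(0)*conj(-1) + 2*(0)*conj(-1) + 2*(0)*conj(1)]
      = (1/8)[(2) + (-2) + (0) + (0) + (0)] = 0/8 = 0
  <chi_1*chi_5, chi_5> = (1/8)[1*(2)*conj(2) + 1*(-2)*conj(-2) + 2*(0)*conj(0) + 2*(0)*conj(0) + 2*(0)*conj(0)]
      = (1/8)[(4) + (4) + (0) + (0) + (0)] = 8/8 = 1
Hence the multiplicities are chi_5: 1. Dimension check: dim(chi_1)*dim(chi_5) = 1*2 = 2 and sum (mult * dim) = 1*2 = 2.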